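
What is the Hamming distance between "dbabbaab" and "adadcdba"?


Comparing "dbabbaab" and "adadcdba" position by position:
  Position 0: 'd' vs 'a' => differ
  Position 1: 'b' vs 'd' => differ
  Position 2: 'a' vs 'a' => same
  Position 3: 'b' vs 'd' => differ
  Position 4: 'b' vs 'c' => differ
  Position 5: 'a' vs 'd' => differ
  Position 6: 'a' vs 'b' => differ
  Position 7: 'b' vs 'a' => differ
Total differences (Hamming distance): 7

7


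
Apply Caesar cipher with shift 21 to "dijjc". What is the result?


Caesar cipher: shift "dijjc" by 21
  'd' (pos 3) + 21 = pos 24 = 'y'
  'i' (pos 8) + 21 = pos 3 = 'd'
  'j' (pos 9) + 21 = pos 4 = 'e'
  'j' (pos 9) + 21 = pos 4 = 'e'
  'c' (pos 2) + 21 = pos 23 = 'x'
Result: ydeex

ydeex


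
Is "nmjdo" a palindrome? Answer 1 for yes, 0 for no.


Input: nmjdo
Reversed: odjmn
  Compare pos 0 ('n') with pos 4 ('o'): MISMATCH
  Compare pos 1 ('m') with pos 3 ('d'): MISMATCH
Result: not a palindrome

0


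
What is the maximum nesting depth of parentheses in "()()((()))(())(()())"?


Input: "()()((()))(())(()())"
Tracking depth:
  Position 0 '(': depth becomes 1
  Position 1 ')': depth becomes 0
  Position 2 '(': depth becomes 1
  Position 3 ')': depth becomes 0
  Position 4 '(': depth becomes 1
  Position 5 '(': depth becomes 2
  Position 6 '(': depth becomes 3
  Position 7 ')': depth becomes 2
  Position 8 ')': depth becomes 1
  Position 9 ')': depth becomes 0
  Position 10 '(': depth becomes 1
  Position 11 '(': depth becomes 2
  Position 12 ')': depth becomes 1
  Position 13 ')': depth becomes 0
  Position 14 '(': depth becomes 1
  Position 15 '(': depth becomes 2
  Position 16 ')': depth becomes 1
  Position 17 '(': depth becomes 2
  Position 18 ')': depth becomes 1
  Position 19 ')': depth becomes 0
Maximum depth reached: 3

3


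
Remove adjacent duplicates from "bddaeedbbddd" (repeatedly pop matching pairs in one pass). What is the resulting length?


Input: bddaeedbbddd
Stack-based adjacent duplicate removal:
  Read 'b': push. Stack: b
  Read 'd': push. Stack: bd
  Read 'd': matches stack top 'd' => pop. Stack: b
  Read 'a': push. Stack: ba
  Read 'e': push. Stack: bae
  Read 'e': matches stack top 'e' => pop. Stack: ba
  Read 'd': push. Stack: bad
  Read 'b': push. Stack: badb
  Read 'b': matches stack top 'b' => pop. Stack: bad
  Read 'd': matches stack top 'd' => pop. Stack: ba
  Read 'd': push. Stack: bad
  Read 'd': matches stack top 'd' => pop. Stack: ba
Final stack: "ba" (length 2)

2


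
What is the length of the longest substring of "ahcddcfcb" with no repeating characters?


Input: "ahcddcfcb"
Sliding window (track last position of each char):
  Position 0 ('a'): window [0,0] length 1 -- new best
  Position 1 ('h'): window [0,1] length 2 -- new best
  Position 2 ('c'): window [0,2] length 3 -- new best
  Position 3 ('d'): window [0,3] length 4 -- new best
  Position 4 ('d'): repeat (last at 3), move window start to 4
  Position 4 ('d'): window [4,4] length 1
  Position 5 ('c'): window [4,5] length 2
  Position 6 ('f'): window [4,6] length 3
  Position 7 ('c'): repeat (last at 5), move window start to 6
  Position 7 ('c'): window [6,7] length 2
  Position 8 ('b'): window [6,8] length 3
Longest substring with no repeats: "ahcd" with length 4

4


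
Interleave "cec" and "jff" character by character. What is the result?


Interleaving "cec" and "jff":
  Position 0: 'c' from first, 'j' from second => "cj"
  Position 1: 'e' from first, 'f' from second => "ef"
  Position 2: 'c' from first, 'f' from second => "cf"
Result: cjefcf

cjefcf


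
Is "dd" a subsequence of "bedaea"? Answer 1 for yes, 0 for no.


Check if "dd" is a subsequence of "bedaea"
Greedy scan:
  Position 0 ('b'): no match needed
  Position 1 ('e'): no match needed
  Position 2 ('d'): matches sub[0] = 'd'
  Position 3 ('a'): no match needed
  Position 4 ('e'): no match needed
  Position 5 ('a'): no match needed
Only matched 1/2 characters => not a subsequence

0


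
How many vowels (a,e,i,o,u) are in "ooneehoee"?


Input: ooneehoee
Checking each character:
  'o' at position 0: vowel (running total: 1)
  'o' at position 1: vowel (running total: 2)
  'n' at position 2: consonant
  'e' at position 3: vowel (running total: 3)
  'e' at position 4: vowel (running total: 4)
  'h' at position 5: consonant
  'o' at position 6: vowel (running total: 5)
  'e' at position 7: vowel (running total: 6)
  'e' at position 8: vowel (running total: 7)
Total vowels: 7

7


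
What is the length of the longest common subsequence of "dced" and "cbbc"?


LCS of "dced" and "cbbc"
DP table:
           c    b    b    c
      0    0    0    0    0
  d   0    0    0    0    0
  c   0    1    1    1    1
  e   0    1    1    1    1
  d   0    1    1    1    1
LCS length = dp[4][4] = 1

1


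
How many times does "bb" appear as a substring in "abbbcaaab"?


Searching for "bb" in "abbbcaaab"
Scanning each position:
  Position 0: "ab" => no
  Position 1: "bb" => MATCH
  Position 2: "bb" => MATCH
  Position 3: "bc" => no
  Position 4: "ca" => no
  Position 5: "aa" => no
  Position 6: "aa" => no
  Position 7: "ab" => no
Total occurrences: 2

2


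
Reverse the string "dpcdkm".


Input: dpcdkm
Reading characters right to left:
  Position 5: 'm'
  Position 4: 'k'
  Position 3: 'd'
  Position 2: 'c'
  Position 1: 'p'
  Position 0: 'd'
Reversed: mkdcpd

mkdcpd


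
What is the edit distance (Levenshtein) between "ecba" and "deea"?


Computing edit distance: "ecba" -> "deea"
DP table:
           d    e    e    a
      0    1    2    3    4
  e   1    1    1    2    3
  c   2    2    2    2    3
  b   3    3    3    3    3
  a   4    4    4    4    3
Edit distance = dp[4][4] = 3

3


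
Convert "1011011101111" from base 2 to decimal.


Input: "1011011101111" in base 2
Positional expansion:
  Digit '1' (value 1) x 2^12 = 4096
  Digit '0' (value 0) x 2^11 = 0
  Digit '1' (value 1) x 2^10 = 1024
  Digit '1' (value 1) x 2^9 = 512
  Digit '0' (value 0) x 2^8 = 0
  Digit '1' (value 1) x 2^7 = 128
  Digit '1' (value 1) x 2^6 = 64
  Digit '1' (value 1) x 2^5 = 32
  Digit '0' (value 0) x 2^4 = 0
  Digit '1' (value 1) x 2^3 = 8
  Digit '1' (value 1) x 2^2 = 4
  Digit '1' (value 1) x 2^1 = 2
  Digit '1' (value 1) x 2^0 = 1
Sum = 5871

5871


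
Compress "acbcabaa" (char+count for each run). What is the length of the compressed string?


Input: acbcabaa
Runs:
  'a' x 1 => "a1"
  'c' x 1 => "c1"
  'b' x 1 => "b1"
  'c' x 1 => "c1"
  'a' x 1 => "a1"
  'b' x 1 => "b1"
  'a' x 2 => "a2"
Compressed: "a1c1b1c1a1b1a2"
Compressed length: 14

14


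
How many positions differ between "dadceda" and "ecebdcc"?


Comparing "dadceda" and "ecebdcc" position by position:
  Position 0: 'd' vs 'e' => DIFFER
  Position 1: 'a' vs 'c' => DIFFER
  Position 2: 'd' vs 'e' => DIFFER
  Position 3: 'c' vs 'b' => DIFFER
  Position 4: 'e' vs 'd' => DIFFER
  Position 5: 'd' vs 'c' => DIFFER
  Position 6: 'a' vs 'c' => DIFFER
Positions that differ: 7

7


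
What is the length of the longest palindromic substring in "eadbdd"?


Input: "eadbdd"
Checking substrings for palindromes:
  [2:5] "dbd" (len 3) => palindrome
  [4:6] "dd" (len 2) => palindrome
Longest palindromic substring: "dbd" with length 3

3


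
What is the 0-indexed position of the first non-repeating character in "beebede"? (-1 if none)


Input: beebede
Character frequencies:
  'b': 2
  'd': 1
  'e': 4
Scanning left to right for freq == 1:
  Position 0 ('b'): freq=2, skip
  Position 1 ('e'): freq=4, skip
  Position 2 ('e'): freq=4, skip
  Position 3 ('b'): freq=2, skip
  Position 4 ('e'): freq=4, skip
  Position 5 ('d'): unique! => answer = 5

5


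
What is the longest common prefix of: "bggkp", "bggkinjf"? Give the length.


Words: bggkp, bggkinjf
  Position 0: all 'b' => match
  Position 1: all 'g' => match
  Position 2: all 'g' => match
  Position 3: all 'k' => match
  Position 4: ('p', 'i') => mismatch, stop
LCP = "bggk" (length 4)

4


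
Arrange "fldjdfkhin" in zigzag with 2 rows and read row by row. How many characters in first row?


Zigzag "fldjdfkhin" into 2 rows:
Placing characters:
  'f' => row 0
  'l' => row 1
  'd' => row 0
  'j' => row 1
  'd' => row 0
  'f' => row 1
  'k' => row 0
  'h' => row 1
  'i' => row 0
  'n' => row 1
Rows:
  Row 0: "fddki"
  Row 1: "ljfhn"
First row length: 5

5


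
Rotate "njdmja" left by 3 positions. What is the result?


Input: "njdmja", rotate left by 3
First 3 characters: "njd"
Remaining characters: "mja"
Concatenate remaining + first: "mja" + "njd" = "mjanjd"

mjanjd


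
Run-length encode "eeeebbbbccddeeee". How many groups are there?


Input: eeeebbbbccddeeee
Scanning for consecutive runs:
  Group 1: 'e' x 4 (positions 0-3)
  Group 2: 'b' x 4 (positions 4-7)
  Group 3: 'c' x 2 (positions 8-9)
  Group 4: 'd' x 2 (positions 10-11)
  Group 5: 'e' x 4 (positions 12-15)
Total groups: 5

5


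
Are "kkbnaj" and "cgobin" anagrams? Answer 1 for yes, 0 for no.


Strings: "kkbnaj", "cgobin"
Sorted first:  abjkkn
Sorted second: bcgino
Differ at position 0: 'a' vs 'b' => not anagrams

0


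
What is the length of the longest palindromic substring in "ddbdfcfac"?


Input: "ddbdfcfac"
Checking substrings for palindromes:
  [1:4] "dbd" (len 3) => palindrome
  [4:7] "fcf" (len 3) => palindrome
  [0:2] "dd" (len 2) => palindrome
Longest palindromic substring: "dbd" with length 3

3


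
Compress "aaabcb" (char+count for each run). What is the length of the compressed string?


Input: aaabcb
Runs:
  'a' x 3 => "a3"
  'b' x 1 => "b1"
  'c' x 1 => "c1"
  'b' x 1 => "b1"
Compressed: "a3b1c1b1"
Compressed length: 8

8


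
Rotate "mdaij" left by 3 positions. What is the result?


Input: "mdaij", rotate left by 3
First 3 characters: "mda"
Remaining characters: "ij"
Concatenate remaining + first: "ij" + "mda" = "ijmda"

ijmda


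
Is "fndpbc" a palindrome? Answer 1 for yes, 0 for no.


Input: fndpbc
Reversed: cbpdnf
  Compare pos 0 ('f') with pos 5 ('c'): MISMATCH
  Compare pos 1 ('n') with pos 4 ('b'): MISMATCH
  Compare pos 2 ('d') with pos 3 ('p'): MISMATCH
Result: not a palindrome

0


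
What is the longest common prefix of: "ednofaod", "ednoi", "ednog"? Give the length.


Words: ednofaod, ednoi, ednog
  Position 0: all 'e' => match
  Position 1: all 'd' => match
  Position 2: all 'n' => match
  Position 3: all 'o' => match
  Position 4: ('f', 'i', 'g') => mismatch, stop
LCP = "edno" (length 4)

4


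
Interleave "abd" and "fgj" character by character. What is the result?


Interleaving "abd" and "fgj":
  Position 0: 'a' from first, 'f' from second => "af"
  Position 1: 'b' from first, 'g' from second => "bg"
  Position 2: 'd' from first, 'j' from second => "dj"
Result: afbgdj

afbgdj


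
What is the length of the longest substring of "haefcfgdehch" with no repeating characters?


Input: "haefcfgdehch"
Sliding window (track last position of each char):
  Position 0 ('h'): window [0,0] length 1 -- new best
  Position 1 ('a'): window [0,1] length 2 -- new best
  Position 2 ('e'): window [0,2] length 3 -- new best
  Position 3 ('f'): window [0,3] length 4 -- new best
  Position 4 ('c'): window [0,4] length 5 -- new best
  Position 5 ('f'): repeat (last at 3), move window start to 4
  Position 5 ('f'): window [4,5] length 2
  Position 6 ('g'): window [4,6] length 3
  Position 7 ('d'): window [4,7] length 4
  Position 8 ('e'): window [4,8] length 5
  Position 9 ('h'): window [4,9] length 6 -- new best
  Position 10 ('c'): repeat (last at 4), move window start to 5
  Position 10 ('c'): window [5,10] length 6
  Position 11 ('h'): repeat (last at 9), move window start to 10
  Position 11 ('h'): window [10,11] length 2
Longest substring with no repeats: "cfgdeh" with length 6

6


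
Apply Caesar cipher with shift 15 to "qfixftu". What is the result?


Caesar cipher: shift "qfixftu" by 15
  'q' (pos 16) + 15 = pos 5 = 'f'
  'f' (pos 5) + 15 = pos 20 = 'u'
  'i' (pos 8) + 15 = pos 23 = 'x'
  'x' (pos 23) + 15 = pos 12 = 'm'
  'f' (pos 5) + 15 = pos 20 = 'u'
  't' (pos 19) + 15 = pos 8 = 'i'
  'u' (pos 20) + 15 = pos 9 = 'j'
Result: fuxmuij

fuxmuij


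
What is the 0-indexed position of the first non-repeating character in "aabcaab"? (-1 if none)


Input: aabcaab
Character frequencies:
  'a': 4
  'b': 2
  'c': 1
Scanning left to right for freq == 1:
  Position 0 ('a'): freq=4, skip
  Position 1 ('a'): freq=4, skip
  Position 2 ('b'): freq=2, skip
  Position 3 ('c'): unique! => answer = 3

3


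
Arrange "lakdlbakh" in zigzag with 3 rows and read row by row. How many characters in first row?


Zigzag "lakdlbakh" into 3 rows:
Placing characters:
  'l' => row 0
  'a' => row 1
  'k' => row 2
  'd' => row 1
  'l' => row 0
  'b' => row 1
  'a' => row 2
  'k' => row 1
  'h' => row 0
Rows:
  Row 0: "llh"
  Row 1: "adbk"
  Row 2: "ka"
First row length: 3

3


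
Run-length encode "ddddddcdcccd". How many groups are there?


Input: ddddddcdcccd
Scanning for consecutive runs:
  Group 1: 'd' x 6 (positions 0-5)
  Group 2: 'c' x 1 (positions 6-6)
  Group 3: 'd' x 1 (positions 7-7)
  Group 4: 'c' x 3 (positions 8-10)
  Group 5: 'd' x 1 (positions 11-11)
Total groups: 5

5


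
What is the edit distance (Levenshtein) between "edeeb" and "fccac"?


Computing edit distance: "edeeb" -> "fccac"
DP table:
           f    c    c    a    c
      0    1    2    3    4    5
  e   1    1    2    3    4    5
  d   2    2    2    3    4    5
  e   3    3    3    3    4    5
  e   4    4    4    4    4    5
  b   5    5    5    5    5    5
Edit distance = dp[5][5] = 5

5


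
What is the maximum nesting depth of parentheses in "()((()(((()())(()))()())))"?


Input: "()((()(((()())(()))()())))"
Tracking depth:
  Position 0 '(': depth becomes 1
  Position 1 ')': depth becomes 0
  Position 2 '(': depth becomes 1
  Position 3 '(': depth becomes 2
  Position 4 '(': depth becomes 3
  Position 5 ')': depth becomes 2
  Position 6 '(': depth becomes 3
  Position 7 '(': depth becomes 4
  Position 8 '(': depth becomes 5
  Position 9 '(': depth becomes 6
  Position 10 ')': depth becomes 5
  Position 11 '(': depth becomes 6
  Position 12 ')': depth becomes 5
  Position 13 ')': depth becomes 4
  Position 14 '(': depth becomes 5
  Position 15 '(': depth becomes 6
  Position 16 ')': depth becomes 5
  Position 17 ')': depth becomes 4
  Position 18 ')': depth becomes 3
  Position 19 '(': depth becomes 4
  Position 20 ')': depth becomes 3
  Position 21 '(': depth becomes 4
  Position 22 ')': depth becomes 3
  Position 23 ')': depth becomes 2
  Position 24 ')': depth becomes 1
  Position 25 ')': depth becomes 0
Maximum depth reached: 6

6


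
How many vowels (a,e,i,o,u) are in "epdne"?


Input: epdne
Checking each character:
  'e' at position 0: vowel (running total: 1)
  'p' at position 1: consonant
  'd' at position 2: consonant
  'n' at position 3: consonant
  'e' at position 4: vowel (running total: 2)
Total vowels: 2

2


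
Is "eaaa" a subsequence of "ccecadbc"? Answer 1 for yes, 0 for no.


Check if "eaaa" is a subsequence of "ccecadbc"
Greedy scan:
  Position 0 ('c'): no match needed
  Position 1 ('c'): no match needed
  Position 2 ('e'): matches sub[0] = 'e'
  Position 3 ('c'): no match needed
  Position 4 ('a'): matches sub[1] = 'a'
  Position 5 ('d'): no match needed
  Position 6 ('b'): no match needed
  Position 7 ('c'): no match needed
Only matched 2/4 characters => not a subsequence

0


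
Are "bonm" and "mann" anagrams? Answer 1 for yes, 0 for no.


Strings: "bonm", "mann"
Sorted first:  bmno
Sorted second: amnn
Differ at position 0: 'b' vs 'a' => not anagrams

0


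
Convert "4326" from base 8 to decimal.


Input: "4326" in base 8
Positional expansion:
  Digit '4' (value 4) x 8^3 = 2048
  Digit '3' (value 3) x 8^2 = 192
  Digit '2' (value 2) x 8^1 = 16
  Digit '6' (value 6) x 8^0 = 6
Sum = 2262

2262


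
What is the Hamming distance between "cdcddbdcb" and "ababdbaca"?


Comparing "cdcddbdcb" and "ababdbaca" position by position:
  Position 0: 'c' vs 'a' => differ
  Position 1: 'd' vs 'b' => differ
  Position 2: 'c' vs 'a' => differ
  Position 3: 'd' vs 'b' => differ
  Position 4: 'd' vs 'd' => same
  Position 5: 'b' vs 'b' => same
  Position 6: 'd' vs 'a' => differ
  Position 7: 'c' vs 'c' => same
  Position 8: 'b' vs 'a' => differ
Total differences (Hamming distance): 6

6


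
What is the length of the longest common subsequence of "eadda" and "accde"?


LCS of "eadda" and "accde"
DP table:
           a    c    c    d    e
      0    0    0    0    0    0
  e   0    0    0    0    0    1
  a   0    1    1    1    1    1
  d   0    1    1    1    2    2
  d   0    1    1    1    2    2
  a   0    1    1    1    2    2
LCS length = dp[5][5] = 2

2


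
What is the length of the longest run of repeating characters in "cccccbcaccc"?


Input: "cccccbcaccc"
Scanning for longest run:
  Position 1 ('c'): continues run of 'c', length=2
  Position 2 ('c'): continues run of 'c', length=3
  Position 3 ('c'): continues run of 'c', length=4
  Position 4 ('c'): continues run of 'c', length=5
  Position 5 ('b'): new char, reset run to 1
  Position 6 ('c'): new char, reset run to 1
  Position 7 ('a'): new char, reset run to 1
  Position 8 ('c'): new char, reset run to 1
  Position 9 ('c'): continues run of 'c', length=2
  Position 10 ('c'): continues run of 'c', length=3
Longest run: 'c' with length 5

5


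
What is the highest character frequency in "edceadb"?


Input: edceadb
Character counts:
  'a': 1
  'b': 1
  'c': 1
  'd': 2
  'e': 2
Maximum frequency: 2

2


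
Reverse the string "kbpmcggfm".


Input: kbpmcggfm
Reading characters right to left:
  Position 8: 'm'
  Position 7: 'f'
  Position 6: 'g'
  Position 5: 'g'
  Position 4: 'c'
  Position 3: 'm'
  Position 2: 'p'
  Position 1: 'b'
  Position 0: 'k'
Reversed: mfggcmpbk

mfggcmpbk


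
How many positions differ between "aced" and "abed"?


Comparing "aced" and "abed" position by position:
  Position 0: 'a' vs 'a' => same
  Position 1: 'c' vs 'b' => DIFFER
  Position 2: 'e' vs 'e' => same
  Position 3: 'd' vs 'd' => same
Positions that differ: 1

1


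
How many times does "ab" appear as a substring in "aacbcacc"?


Searching for "ab" in "aacbcacc"
Scanning each position:
  Position 0: "aa" => no
  Position 1: "ac" => no
  Position 2: "cb" => no
  Position 3: "bc" => no
  Position 4: "ca" => no
  Position 5: "ac" => no
  Position 6: "cc" => no
Total occurrences: 0

0


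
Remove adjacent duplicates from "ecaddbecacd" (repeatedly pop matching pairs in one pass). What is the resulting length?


Input: ecaddbecacd
Stack-based adjacent duplicate removal:
  Read 'e': push. Stack: e
  Read 'c': push. Stack: ec
  Read 'a': push. Stack: eca
  Read 'd': push. Stack: ecad
  Read 'd': matches stack top 'd' => pop. Stack: eca
  Read 'b': push. Stack: ecab
  Read 'e': push. Stack: ecabe
  Read 'c': push. Stack: ecabec
  Read 'a': push. Stack: ecabeca
  Read 'c': push. Stack: ecabecac
  Read 'd': push. Stack: ecabecacd
Final stack: "ecabecacd" (length 9)

9


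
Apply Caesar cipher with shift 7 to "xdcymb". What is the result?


Caesar cipher: shift "xdcymb" by 7
  'x' (pos 23) + 7 = pos 4 = 'e'
  'd' (pos 3) + 7 = pos 10 = 'k'
  'c' (pos 2) + 7 = pos 9 = 'j'
  'y' (pos 24) + 7 = pos 5 = 'f'
  'm' (pos 12) + 7 = pos 19 = 't'
  'b' (pos 1) + 7 = pos 8 = 'i'
Result: ekjfti

ekjfti


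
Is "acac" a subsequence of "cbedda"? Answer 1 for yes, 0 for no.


Check if "acac" is a subsequence of "cbedda"
Greedy scan:
  Position 0 ('c'): no match needed
  Position 1 ('b'): no match needed
  Position 2 ('e'): no match needed
  Position 3 ('d'): no match needed
  Position 4 ('d'): no match needed
  Position 5 ('a'): matches sub[0] = 'a'
Only matched 1/4 characters => not a subsequence

0


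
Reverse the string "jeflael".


Input: jeflael
Reading characters right to left:
  Position 6: 'l'
  Position 5: 'e'
  Position 4: 'a'
  Position 3: 'l'
  Position 2: 'f'
  Position 1: 'e'
  Position 0: 'j'
Reversed: lealfej

lealfej


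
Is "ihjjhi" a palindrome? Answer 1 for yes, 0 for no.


Input: ihjjhi
Reversed: ihjjhi
  Compare pos 0 ('i') with pos 5 ('i'): match
  Compare pos 1 ('h') with pos 4 ('h'): match
  Compare pos 2 ('j') with pos 3 ('j'): match
Result: palindrome

1


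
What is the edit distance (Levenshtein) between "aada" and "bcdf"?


Computing edit distance: "aada" -> "bcdf"
DP table:
           b    c    d    f
      0    1    2    3    4
  a   1    1    2    3    4
  a   2    2    2    3    4
  d   3    3    3    2    3
  a   4    4    4    3    3
Edit distance = dp[4][4] = 3

3


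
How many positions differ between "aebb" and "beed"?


Comparing "aebb" and "beed" position by position:
  Position 0: 'a' vs 'b' => DIFFER
  Position 1: 'e' vs 'e' => same
  Position 2: 'b' vs 'e' => DIFFER
  Position 3: 'b' vs 'd' => DIFFER
Positions that differ: 3

3


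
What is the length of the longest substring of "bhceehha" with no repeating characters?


Input: "bhceehha"
Sliding window (track last position of each char):
  Position 0 ('b'): window [0,0] length 1 -- new best
  Position 1 ('h'): window [0,1] length 2 -- new best
  Position 2 ('c'): window [0,2] length 3 -- new best
  Position 3 ('e'): window [0,3] length 4 -- new best
  Position 4 ('e'): repeat (last at 3), move window start to 4
  Position 4 ('e'): window [4,4] length 1
  Position 5 ('h'): window [4,5] length 2
  Position 6 ('h'): repeat (last at 5), move window start to 6
  Position 6 ('h'): window [6,6] length 1
  Position 7 ('a'): window [6,7] length 2
Longest substring with no repeats: "bhce" with length 4

4


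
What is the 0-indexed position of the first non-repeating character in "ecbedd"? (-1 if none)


Input: ecbedd
Character frequencies:
  'b': 1
  'c': 1
  'd': 2
  'e': 2
Scanning left to right for freq == 1:
  Position 0 ('e'): freq=2, skip
  Position 1 ('c'): unique! => answer = 1

1


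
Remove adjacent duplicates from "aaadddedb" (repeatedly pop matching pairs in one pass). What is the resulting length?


Input: aaadddedb
Stack-based adjacent duplicate removal:
  Read 'a': push. Stack: a
  Read 'a': matches stack top 'a' => pop. Stack: (empty)
  Read 'a': push. Stack: a
  Read 'd': push. Stack: ad
  Read 'd': matches stack top 'd' => pop. Stack: a
  Read 'd': push. Stack: ad
  Read 'e': push. Stack: ade
  Read 'd': push. Stack: aded
  Read 'b': push. Stack: adedb
Final stack: "adedb" (length 5)

5


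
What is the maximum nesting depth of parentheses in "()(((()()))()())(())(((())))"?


Input: "()(((()()))()())(())(((())))"
Tracking depth:
  Position 0 '(': depth becomes 1
  Position 1 ')': depth becomes 0
  Position 2 '(': depth becomes 1
  Position 3 '(': depth becomes 2
  Position 4 '(': depth becomes 3
  Position 5 '(': depth becomes 4
  Position 6 ')': depth becomes 3
  Position 7 '(': depth becomes 4
  Position 8 ')': depth becomes 3
  Position 9 ')': depth becomes 2
  Position 10 ')': depth becomes 1
  Position 11 '(': depth becomes 2
  Position 12 ')': depth becomes 1
  Position 13 '(': depth becomes 2
  Position 14 ')': depth becomes 1
  Position 15 ')': depth becomes 0
  Position 16 '(': depth becomes 1
  Position 17 '(': depth becomes 2
  Position 18 ')': depth becomes 1
  Position 19 ')': depth becomes 0
  Position 20 '(': depth becomes 1
  Position 21 '(': depth becomes 2
  Position 22 '(': depth becomes 3
  Position 23 '(': depth becomes 4
  Position 24 ')': depth becomes 3
  Position 25 ')': depth becomes 2
  Position 26 ')': depth becomes 1
  Position 27 ')': depth becomes 0
Maximum depth reached: 4

4


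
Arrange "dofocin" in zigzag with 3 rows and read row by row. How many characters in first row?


Zigzag "dofocin" into 3 rows:
Placing characters:
  'd' => row 0
  'o' => row 1
  'f' => row 2
  'o' => row 1
  'c' => row 0
  'i' => row 1
  'n' => row 2
Rows:
  Row 0: "dc"
  Row 1: "ooi"
  Row 2: "fn"
First row length: 2

2


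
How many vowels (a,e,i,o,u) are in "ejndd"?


Input: ejndd
Checking each character:
  'e' at position 0: vowel (running total: 1)
  'j' at position 1: consonant
  'n' at position 2: consonant
  'd' at position 3: consonant
  'd' at position 4: consonant
Total vowels: 1

1


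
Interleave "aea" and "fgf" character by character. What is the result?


Interleaving "aea" and "fgf":
  Position 0: 'a' from first, 'f' from second => "af"
  Position 1: 'e' from first, 'g' from second => "eg"
  Position 2: 'a' from first, 'f' from second => "af"
Result: afegaf

afegaf


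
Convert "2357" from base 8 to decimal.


Input: "2357" in base 8
Positional expansion:
  Digit '2' (value 2) x 8^3 = 1024
  Digit '3' (value 3) x 8^2 = 192
  Digit '5' (value 5) x 8^1 = 40
  Digit '7' (value 7) x 8^0 = 7
Sum = 1263

1263


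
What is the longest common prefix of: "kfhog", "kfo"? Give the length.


Words: kfhog, kfo
  Position 0: all 'k' => match
  Position 1: all 'f' => match
  Position 2: ('h', 'o') => mismatch, stop
LCP = "kf" (length 2)

2


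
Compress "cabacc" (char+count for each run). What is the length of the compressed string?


Input: cabacc
Runs:
  'c' x 1 => "c1"
  'a' x 1 => "a1"
  'b' x 1 => "b1"
  'a' x 1 => "a1"
  'c' x 2 => "c2"
Compressed: "c1a1b1a1c2"
Compressed length: 10

10


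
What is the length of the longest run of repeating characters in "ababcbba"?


Input: "ababcbba"
Scanning for longest run:
  Position 1 ('b'): new char, reset run to 1
  Position 2 ('a'): new char, reset run to 1
  Position 3 ('b'): new char, reset run to 1
  Position 4 ('c'): new char, reset run to 1
  Position 5 ('b'): new char, reset run to 1
  Position 6 ('b'): continues run of 'b', length=2
  Position 7 ('a'): new char, reset run to 1
Longest run: 'b' with length 2

2


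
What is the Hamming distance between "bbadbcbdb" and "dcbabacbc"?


Comparing "bbadbcbdb" and "dcbabacbc" position by position:
  Position 0: 'b' vs 'd' => differ
  Position 1: 'b' vs 'c' => differ
  Position 2: 'a' vs 'b' => differ
  Position 3: 'd' vs 'a' => differ
  Position 4: 'b' vs 'b' => same
  Position 5: 'c' vs 'a' => differ
  Position 6: 'b' vs 'c' => differ
  Position 7: 'd' vs 'b' => differ
  Position 8: 'b' vs 'c' => differ
Total differences (Hamming distance): 8

8


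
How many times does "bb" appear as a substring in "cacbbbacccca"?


Searching for "bb" in "cacbbbacccca"
Scanning each position:
  Position 0: "ca" => no
  Position 1: "ac" => no
  Position 2: "cb" => no
  Position 3: "bb" => MATCH
  Position 4: "bb" => MATCH
  Position 5: "ba" => no
  Position 6: "ac" => no
  Position 7: "cc" => no
  Position 8: "cc" => no
  Position 9: "cc" => no
  Position 10: "ca" => no
Total occurrences: 2

2


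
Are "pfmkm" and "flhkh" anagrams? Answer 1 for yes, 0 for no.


Strings: "pfmkm", "flhkh"
Sorted first:  fkmmp
Sorted second: fhhkl
Differ at position 1: 'k' vs 'h' => not anagrams

0


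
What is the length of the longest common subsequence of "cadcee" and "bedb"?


LCS of "cadcee" and "bedb"
DP table:
           b    e    d    b
      0    0    0    0    0
  c   0    0    0    0    0
  a   0    0    0    0    0
  d   0    0    0    1    1
  c   0    0    0    1    1
  e   0    0    1    1    1
  e   0    0    1    1    1
LCS length = dp[6][4] = 1

1


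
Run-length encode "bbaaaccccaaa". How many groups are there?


Input: bbaaaccccaaa
Scanning for consecutive runs:
  Group 1: 'b' x 2 (positions 0-1)
  Group 2: 'a' x 3 (positions 2-4)
  Group 3: 'c' x 4 (positions 5-8)
  Group 4: 'a' x 3 (positions 9-11)
Total groups: 4

4


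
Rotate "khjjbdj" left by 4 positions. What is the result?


Input: "khjjbdj", rotate left by 4
First 4 characters: "khjj"
Remaining characters: "bdj"
Concatenate remaining + first: "bdj" + "khjj" = "bdjkhjj"

bdjkhjj


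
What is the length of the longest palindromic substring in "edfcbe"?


Input: "edfcbe"
Checking substrings for palindromes:
  No multi-char palindromic substrings found
Longest palindromic substring: "e" with length 1

1


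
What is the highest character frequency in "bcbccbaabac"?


Input: bcbccbaabac
Character counts:
  'a': 3
  'b': 4
  'c': 4
Maximum frequency: 4

4


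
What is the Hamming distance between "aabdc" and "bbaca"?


Comparing "aabdc" and "bbaca" position by position:
  Position 0: 'a' vs 'b' => differ
  Position 1: 'a' vs 'b' => differ
  Position 2: 'b' vs 'a' => differ
  Position 3: 'd' vs 'c' => differ
  Position 4: 'c' vs 'a' => differ
Total differences (Hamming distance): 5

5


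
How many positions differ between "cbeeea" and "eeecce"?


Comparing "cbeeea" and "eeecce" position by position:
  Position 0: 'c' vs 'e' => DIFFER
  Position 1: 'b' vs 'e' => DIFFER
  Position 2: 'e' vs 'e' => same
  Position 3: 'e' vs 'c' => DIFFER
  Position 4: 'e' vs 'c' => DIFFER
  Position 5: 'a' vs 'e' => DIFFER
Positions that differ: 5

5


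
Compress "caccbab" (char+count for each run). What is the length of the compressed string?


Input: caccbab
Runs:
  'c' x 1 => "c1"
  'a' x 1 => "a1"
  'c' x 2 => "c2"
  'b' x 1 => "b1"
  'a' x 1 => "a1"
  'b' x 1 => "b1"
Compressed: "c1a1c2b1a1b1"
Compressed length: 12

12


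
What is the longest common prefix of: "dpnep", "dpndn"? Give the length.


Words: dpnep, dpndn
  Position 0: all 'd' => match
  Position 1: all 'p' => match
  Position 2: all 'n' => match
  Position 3: ('e', 'd') => mismatch, stop
LCP = "dpn" (length 3)

3


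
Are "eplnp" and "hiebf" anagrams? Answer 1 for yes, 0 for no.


Strings: "eplnp", "hiebf"
Sorted first:  elnpp
Sorted second: befhi
Differ at position 0: 'e' vs 'b' => not anagrams

0


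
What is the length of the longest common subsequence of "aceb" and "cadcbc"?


LCS of "aceb" and "cadcbc"
DP table:
           c    a    d    c    b    c
      0    0    0    0    0    0    0
  a   0    0    1    1    1    1    1
  c   0    1    1    1    2    2    2
  e   0    1    1    1    2    2    2
  b   0    1    1    1    2    3    3
LCS length = dp[4][6] = 3

3


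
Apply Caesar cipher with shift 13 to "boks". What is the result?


Caesar cipher: shift "boks" by 13
  'b' (pos 1) + 13 = pos 14 = 'o'
  'o' (pos 14) + 13 = pos 1 = 'b'
  'k' (pos 10) + 13 = pos 23 = 'x'
  's' (pos 18) + 13 = pos 5 = 'f'
Result: obxf

obxf


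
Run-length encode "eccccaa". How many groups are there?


Input: eccccaa
Scanning for consecutive runs:
  Group 1: 'e' x 1 (positions 0-0)
  Group 2: 'c' x 4 (positions 1-4)
  Group 3: 'a' x 2 (positions 5-6)
Total groups: 3

3


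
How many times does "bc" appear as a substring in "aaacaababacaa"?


Searching for "bc" in "aaacaababacaa"
Scanning each position:
  Position 0: "aa" => no
  Position 1: "aa" => no
  Position 2: "ac" => no
  Position 3: "ca" => no
  Position 4: "aa" => no
  Position 5: "ab" => no
  Position 6: "ba" => no
  Position 7: "ab" => no
  Position 8: "ba" => no
  Position 9: "ac" => no
  Position 10: "ca" => no
  Position 11: "aa" => no
Total occurrences: 0

0


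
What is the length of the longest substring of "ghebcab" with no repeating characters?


Input: "ghebcab"
Sliding window (track last position of each char):
  Position 0 ('g'): window [0,0] length 1 -- new best
  Position 1 ('h'): window [0,1] length 2 -- new best
  Position 2 ('e'): window [0,2] length 3 -- new best
  Position 3 ('b'): window [0,3] length 4 -- new best
  Position 4 ('c'): window [0,4] length 5 -- new best
  Position 5 ('a'): window [0,5] length 6 -- new best
  Position 6 ('b'): repeat (last at 3), move window start to 4
  Position 6 ('b'): window [4,6] length 3
Longest substring with no repeats: "ghebca" with length 6

6


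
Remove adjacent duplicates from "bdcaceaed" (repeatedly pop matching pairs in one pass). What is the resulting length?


Input: bdcaceaed
Stack-based adjacent duplicate removal:
  Read 'b': push. Stack: b
  Read 'd': push. Stack: bd
  Read 'c': push. Stack: bdc
  Read 'a': push. Stack: bdca
  Read 'c': push. Stack: bdcac
  Read 'e': push. Stack: bdcace
  Read 'a': push. Stack: bdcacea
  Read 'e': push. Stack: bdcaceae
  Read 'd': push. Stack: bdcaceaed
Final stack: "bdcaceaed" (length 9)

9


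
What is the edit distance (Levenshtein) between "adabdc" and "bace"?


Computing edit distance: "adabdc" -> "bace"
DP table:
           b    a    c    e
      0    1    2    3    4
  a   1    1    1    2    3
  d   2    2    2    2    3
  a   3    3    2    3    3
  b   4    3    3    3    4
  d   5    4    4    4    4
  c   6    5    5    4    5
Edit distance = dp[6][4] = 5

5


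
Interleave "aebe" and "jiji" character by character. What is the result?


Interleaving "aebe" and "jiji":
  Position 0: 'a' from first, 'j' from second => "aj"
  Position 1: 'e' from first, 'i' from second => "ei"
  Position 2: 'b' from first, 'j' from second => "bj"
  Position 3: 'e' from first, 'i' from second => "ei"
Result: ajeibjei

ajeibjei


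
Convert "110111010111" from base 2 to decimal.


Input: "110111010111" in base 2
Positional expansion:
  Digit '1' (value 1) x 2^11 = 2048
  Digit '1' (value 1) x 2^10 = 1024
  Digit '0' (value 0) x 2^9 = 0
  Digit '1' (value 1) x 2^8 = 256
  Digit '1' (value 1) x 2^7 = 128
  Digit '1' (value 1) x 2^6 = 64
  Digit '0' (value 0) x 2^5 = 0
  Digit '1' (value 1) x 2^4 = 16
  Digit '0' (value 0) x 2^3 = 0
  Digit '1' (value 1) x 2^2 = 4
  Digit '1' (value 1) x 2^1 = 2
  Digit '1' (value 1) x 2^0 = 1
Sum = 3543

3543


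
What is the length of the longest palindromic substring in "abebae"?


Input: "abebae"
Checking substrings for palindromes:
  [0:5] "abeba" (len 5) => palindrome
  [1:4] "beb" (len 3) => palindrome
Longest palindromic substring: "abeba" with length 5

5


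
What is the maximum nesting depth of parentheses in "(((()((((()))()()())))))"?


Input: "(((()((((()))()()())))))"
Tracking depth:
  Position 0 '(': depth becomes 1
  Position 1 '(': depth becomes 2
  Position 2 '(': depth becomes 3
  Position 3 '(': depth becomes 4
  Position 4 ')': depth becomes 3
  Position 5 '(': depth becomes 4
  Position 6 '(': depth becomes 5
  Position 7 '(': depth becomes 6
  Position 8 '(': depth becomes 7
  Position 9 '(': depth becomes 8
  Position 10 ')': depth becomes 7
  Position 11 ')': depth becomes 6
  Position 12 ')': depth becomes 5
  Position 13 '(': depth becomes 6
  Position 14 ')': depth becomes 5
  Position 15 '(': depth becomes 6
  Position 16 ')': depth becomes 5
  Position 17 '(': depth becomes 6
  Position 18 ')': depth becomes 5
  Position 19 ')': depth becomes 4
  Position 20 ')': depth becomes 3
  Position 21 ')': depth becomes 2
  Position 22 ')': depth becomes 1
  Position 23 ')': depth becomes 0
Maximum depth reached: 8

8


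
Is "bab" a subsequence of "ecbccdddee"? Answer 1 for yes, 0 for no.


Check if "bab" is a subsequence of "ecbccdddee"
Greedy scan:
  Position 0 ('e'): no match needed
  Position 1 ('c'): no match needed
  Position 2 ('b'): matches sub[0] = 'b'
  Position 3 ('c'): no match needed
  Position 4 ('c'): no match needed
  Position 5 ('d'): no match needed
  Position 6 ('d'): no match needed
  Position 7 ('d'): no match needed
  Position 8 ('e'): no match needed
  Position 9 ('e'): no match needed
Only matched 1/3 characters => not a subsequence

0


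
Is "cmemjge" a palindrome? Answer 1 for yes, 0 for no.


Input: cmemjge
Reversed: egjmemc
  Compare pos 0 ('c') with pos 6 ('e'): MISMATCH
  Compare pos 1 ('m') with pos 5 ('g'): MISMATCH
  Compare pos 2 ('e') with pos 4 ('j'): MISMATCH
Result: not a palindrome

0


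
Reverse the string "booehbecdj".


Input: booehbecdj
Reading characters right to left:
  Position 9: 'j'
  Position 8: 'd'
  Position 7: 'c'
  Position 6: 'e'
  Position 5: 'b'
  Position 4: 'h'
  Position 3: 'e'
  Position 2: 'o'
  Position 1: 'o'
  Position 0: 'b'
Reversed: jdcebheoob

jdcebheoob


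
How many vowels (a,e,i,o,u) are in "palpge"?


Input: palpge
Checking each character:
  'p' at position 0: consonant
  'a' at position 1: vowel (running total: 1)
  'l' at position 2: consonant
  'p' at position 3: consonant
  'g' at position 4: consonant
  'e' at position 5: vowel (running total: 2)
Total vowels: 2

2


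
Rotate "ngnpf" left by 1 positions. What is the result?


Input: "ngnpf", rotate left by 1
First 1 characters: "n"
Remaining characters: "gnpf"
Concatenate remaining + first: "gnpf" + "n" = "gnpfn"

gnpfn


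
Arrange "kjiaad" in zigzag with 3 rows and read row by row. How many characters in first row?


Zigzag "kjiaad" into 3 rows:
Placing characters:
  'k' => row 0
  'j' => row 1
  'i' => row 2
  'a' => row 1
  'a' => row 0
  'd' => row 1
Rows:
  Row 0: "ka"
  Row 1: "jad"
  Row 2: "i"
First row length: 2

2


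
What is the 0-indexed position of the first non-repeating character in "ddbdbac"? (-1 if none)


Input: ddbdbac
Character frequencies:
  'a': 1
  'b': 2
  'c': 1
  'd': 3
Scanning left to right for freq == 1:
  Position 0 ('d'): freq=3, skip
  Position 1 ('d'): freq=3, skip
  Position 2 ('b'): freq=2, skip
  Position 3 ('d'): freq=3, skip
  Position 4 ('b'): freq=2, skip
  Position 5 ('a'): unique! => answer = 5

5


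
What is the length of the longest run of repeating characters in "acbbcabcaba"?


Input: "acbbcabcaba"
Scanning for longest run:
  Position 1 ('c'): new char, reset run to 1
  Position 2 ('b'): new char, reset run to 1
  Position 3 ('b'): continues run of 'b', length=2
  Position 4 ('c'): new char, reset run to 1
  Position 5 ('a'): new char, reset run to 1
  Position 6 ('b'): new char, reset run to 1
  Position 7 ('c'): new char, reset run to 1
  Position 8 ('a'): new char, reset run to 1
  Position 9 ('b'): new char, reset run to 1
  Position 10 ('a'): new char, reset run to 1
Longest run: 'b' with length 2

2


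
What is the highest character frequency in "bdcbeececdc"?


Input: bdcbeececdc
Character counts:
  'b': 2
  'c': 4
  'd': 2
  'e': 3
Maximum frequency: 4

4


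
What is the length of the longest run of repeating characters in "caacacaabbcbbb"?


Input: "caacacaabbcbbb"
Scanning for longest run:
  Position 1 ('a'): new char, reset run to 1
  Position 2 ('a'): continues run of 'a', length=2
  Position 3 ('c'): new char, reset run to 1
  Position 4 ('a'): new char, reset run to 1
  Position 5 ('c'): new char, reset run to 1
  Position 6 ('a'): new char, reset run to 1
  Position 7 ('a'): continues run of 'a', length=2
  Position 8 ('b'): new char, reset run to 1
  Position 9 ('b'): continues run of 'b', length=2
  Position 10 ('c'): new char, reset run to 1
  Position 11 ('b'): new char, reset run to 1
  Position 12 ('b'): continues run of 'b', length=2
  Position 13 ('b'): continues run of 'b', length=3
Longest run: 'b' with length 3

3


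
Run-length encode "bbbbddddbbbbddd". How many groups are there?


Input: bbbbddddbbbbddd
Scanning for consecutive runs:
  Group 1: 'b' x 4 (positions 0-3)
  Group 2: 'd' x 4 (positions 4-7)
  Group 3: 'b' x 4 (positions 8-11)
  Group 4: 'd' x 3 (positions 12-14)
Total groups: 4

4


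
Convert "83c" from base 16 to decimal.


Input: "83c" in base 16
Positional expansion:
  Digit '8' (value 8) x 16^2 = 2048
  Digit '3' (value 3) x 16^1 = 48
  Digit 'c' (value 12) x 16^0 = 12
Sum = 2108

2108


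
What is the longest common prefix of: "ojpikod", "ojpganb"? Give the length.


Words: ojpikod, ojpganb
  Position 0: all 'o' => match
  Position 1: all 'j' => match
  Position 2: all 'p' => match
  Position 3: ('i', 'g') => mismatch, stop
LCP = "ojp" (length 3)

3


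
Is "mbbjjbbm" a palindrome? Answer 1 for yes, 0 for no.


Input: mbbjjbbm
Reversed: mbbjjbbm
  Compare pos 0 ('m') with pos 7 ('m'): match
  Compare pos 1 ('b') with pos 6 ('b'): match
  Compare pos 2 ('b') with pos 5 ('b'): match
  Compare pos 3 ('j') with pos 4 ('j'): match
Result: palindrome

1


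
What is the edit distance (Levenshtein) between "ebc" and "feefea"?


Computing edit distance: "ebc" -> "feefea"
DP table:
           f    e    e    f    e    a
      0    1    2    3    4    5    6
  e   1    1    1    2    3    4    5
  b   2    2    2    2    3    4    5
  c   3    3    3    3    3    4    5
Edit distance = dp[3][6] = 5

5
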